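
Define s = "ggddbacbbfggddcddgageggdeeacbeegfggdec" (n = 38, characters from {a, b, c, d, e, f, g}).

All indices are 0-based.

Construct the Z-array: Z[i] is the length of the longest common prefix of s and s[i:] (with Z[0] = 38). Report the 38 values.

Z[0]=38
i=1: fresh scan; Z[1]=1 scan→box=[1,2)
i=2: fresh scan; Z[2]=0
i=3: fresh scan; Z[3]=0
i=4: fresh scan; Z[4]=0
i=5: fresh scan; Z[5]=0
i=6: fresh scan; Z[6]=0
i=7: fresh scan; Z[7]=0
i=8: fresh scan; Z[8]=0
i=9: fresh scan; Z[9]=0
i=10: fresh scan; Z[10]=4 scan→box=[10,14)
i=11: min(r-i=3, Z[1]=1)=1; Z[11]=1
i=12: min(r-i=2, Z[2]=0)=0; Z[12]=0
i=13: min(r-i=1, Z[3]=0)=0; Z[13]=0
i=14: fresh scan; Z[14]=0
i=15: fresh scan; Z[15]=0
i=16: fresh scan; Z[16]=0
i=17: fresh scan; Z[17]=1 scan→box=[17,18)
i=18: fresh scan; Z[18]=0
i=19: fresh scan; Z[19]=1 scan→box=[19,20)
i=20: fresh scan; Z[20]=0
i=21: fresh scan; Z[21]=3 scan→box=[21,24)
i=22: min(r-i=2, Z[1]=1)=1; Z[22]=1
i=23: min(r-i=1, Z[2]=0)=0; Z[23]=0
i=24: fresh scan; Z[24]=0
i=25: fresh scan; Z[25]=0
i=26: fresh scan; Z[26]=0
i=27: fresh scan; Z[27]=0
i=28: fresh scan; Z[28]=0
i=29: fresh scan; Z[29]=0
i=30: fresh scan; Z[30]=0
i=31: fresh scan; Z[31]=1 scan→box=[31,32)
i=32: fresh scan; Z[32]=0
i=33: fresh scan; Z[33]=3 scan→box=[33,36)
i=34: min(r-i=2, Z[1]=1)=1; Z[34]=1
i=35: min(r-i=1, Z[2]=0)=0; Z[35]=0
i=36: fresh scan; Z[36]=0
i=37: fresh scan; Z[37]=0

[38, 1, 0, 0, 0, 0, 0, 0, 0, 0, 4, 1, 0, 0, 0, 0, 0, 1, 0, 1, 0, 3, 1, 0, 0, 0, 0, 0, 0, 0, 0, 1, 0, 3, 1, 0, 0, 0]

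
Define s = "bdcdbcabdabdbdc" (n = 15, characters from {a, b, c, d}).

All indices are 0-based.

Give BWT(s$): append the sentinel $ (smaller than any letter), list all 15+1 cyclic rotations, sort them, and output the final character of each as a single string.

rank  rotation          last
    0  $bdcdbcabdabdbdc  c
    1  abdabdbdc$bdcdbc  c
    2  abdbdc$bdcdbcabd  d
    3  bcabdabdbdc$bdcd  d
    4  bdabdbdc$bdcdbca  a
    5  bdbdc$bdcdbcabda  a
    6  bdc$bdcdbcabdabd  d
    7  bdcdbcabdabdbdc$  $
    8  c$bdcdbcabdabdbd  d
    9  cabdabdbdc$bdcdb  b
   10  cdbcabdabdbdc$bd  d
   11  dabdbdc$bdcdbcab  b
   12  dbcabdabdbdc$bdc  c
   13  dbdc$bdcdbcabdab  b
   14  dc$bdcdbcabdabdb  b
   15  dcdbcabdabdbdc$b  b

ccddaad$dbdbcbbb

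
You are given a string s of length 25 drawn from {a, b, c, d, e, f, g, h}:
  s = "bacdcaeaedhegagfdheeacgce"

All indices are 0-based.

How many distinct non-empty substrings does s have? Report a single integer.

302

sorted suffixes:
  #0 SA[0]=1  'acdcaeaedhegagfdheeacgce'
  #1 SA[1]=20  'acgce'
  #2 SA[2]=5  'aeaedhegagfdheeacgce'
  #3 SA[3]=7  'aedhegagfdheeacgce'
  #4 SA[4]=13  'agfdheeacgce'
  #5 SA[5]=0  'bacdcaeaedhegagfdheeacgce'
  #6 SA[6]=4  'caeaedhegagfdheeacgce'
  #7 SA[7]=2  'cdcaeaedhegagfdheeacgce'
  #8 SA[8]=23  'ce'
  #9 SA[9]=21  'cgce'
  #10 SA[10]=3  'dcaeaedhegagfdheeacgce'
  #11 SA[11]=16  'dheeacgce'
  #12 SA[12]=9  'dhegagfdheeacgce'
  #13 SA[13]=24  'e'
  #14 SA[14]=19  'eacgce'
  #15 SA[15]=6  'eaedhegagfdheeacgce'
  #16 SA[16]=8  'edhegagfdheeacgce'
  #17 SA[17]=18  'eeacgce'
  #18 SA[18]=11  'egagfdheeacgce'
  #19 SA[19]=15  'fdheeacgce'
  #20 SA[20]=12  'gagfdheeacgce'
  #21 SA[21]=22  'gce'
  #22 SA[22]=14  'gfdheeacgce'
  #23 SA[23]=17  'heeacgce'
  #24 SA[24]=10  'hegagfdheeacgce'

SA = [1, 20, 5, 7, 13, 0, 4, 2, 23, 21, 3, 16, 9, 24, 19, 6, 8, 18, 11, 15, 12, 22, 14, 17, 10]
i: (SA[i-1],SA[i]) lcp shared
  1: (1,20) 2 'ac'
  2: (20,5) 1 'a'
  3: (5,7) 2 'ae'
  4: (7,13) 1 'a'
  5: (13,0) 0 ''
  6: (0,4) 0 ''
  7: (4,2) 1 'c'
  8: (2,23) 1 'c'
  9: (23,21) 1 'c'
  10: (21,3) 0 ''
  11: (3,16) 1 'd'
  12: (16,9) 3 'dhe'
  13: (9,24) 0 ''
  14: (24,19) 1 'e'
  15: (19,6) 2 'ea'
  16: (6,8) 1 'e'
  17: (8,18) 1 'e'
  18: (18,11) 1 'e'
  19: (11,15) 0 ''
  20: (15,12) 0 ''
  21: (12,22) 1 'g'
  22: (22,14) 1 'g'
  23: (14,17) 0 ''
  24: (17,10) 2 'he'

n(n+1)/2 = 25·26/2 = 325
Σ LCP = 0 + 2 + 1 + 2 + 1 + 0 + 0 + 1 + 1 + 1 + 0 + 1 + 3 + 0 + 1 + 2 + 1 + 1 + 1 + 0 + 0 + 1 + 1 + 0 + 2 = 23
distinct = 325 − 23 = 302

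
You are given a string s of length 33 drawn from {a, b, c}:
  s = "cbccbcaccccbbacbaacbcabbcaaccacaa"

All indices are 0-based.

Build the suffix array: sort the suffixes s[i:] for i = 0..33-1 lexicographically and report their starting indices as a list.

[32, 31, 16, 25, 21, 29, 13, 17, 26, 6, 15, 12, 11, 22, 23, 19, 4, 1, 30, 24, 20, 28, 5, 14, 10, 18, 3, 0, 27, 9, 2, 8, 7]

rank | idx | suffix
   0 |  32 | a
   1 |  31 | aa
   2 |  16 | aacbcabbcaaccacaa
   3 |  25 | aaccacaa
   4 |  21 | abbcaaccacaa
   5 |  29 | acaa
   6 |  13 | acbaacbcabbcaaccacaa
   7 |  17 | acbcabbcaaccacaa
   8 |  26 | accacaa
   9 |   6 | accccbbacbaacbcabbcaaccacaa
  10 |  15 | baacbcabbcaaccacaa
  11 |  12 | bacbaacbcabbcaaccacaa
  12 |  11 | bbacbaacbcabbcaaccacaa
  13 |  22 | bbcaaccacaa
  14 |  23 | bcaaccacaa
  15 |  19 | bcabbcaaccacaa
  16 |   4 | bcaccccbbacbaacbcabbcaaccacaa
  17 |   1 | bccbcaccccbbacbaacbcabbcaaccacaa
  18 |  30 | caa
  19 |  24 | caaccacaa
  20 |  20 | cabbcaaccacaa
  21 |  28 | cacaa
  22 |   5 | caccccbbacbaacbcabbcaaccacaa
  23 |  14 | cbaacbcabbcaaccacaa
  24 |  10 | cbbacbaacbcabbcaaccacaa
  25 |  18 | cbcabbcaaccacaa
  26 |   3 | cbcaccccbbacbaacbcabbcaaccacaa
  27 |   0 | cbccbcaccccbbacbaacbcabbcaaccacaa
  28 |  27 | ccacaa
  29 |   9 | ccbbacbaacbcabbcaaccacaa
  30 |   2 | ccbcaccccbbacbaacbcabbcaaccacaa
  31 |   8 | cccbbacbaacbcabbcaaccacaa
  32 |   7 | ccccbbacbaacbcabbcaaccacaa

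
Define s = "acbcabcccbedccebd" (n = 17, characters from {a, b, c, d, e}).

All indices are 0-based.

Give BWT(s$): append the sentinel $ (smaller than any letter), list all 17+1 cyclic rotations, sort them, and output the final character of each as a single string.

rank  rotation            last
    0  $acbcabcccbedccebd  d
    1  abcccbedccebd$acbc  c
    2  acbcabcccbedccebd$  $
    3  bcabcccbedccebd$ac  c
    4  bcccbedccebd$acbca  a
    5  bd$acbcabcccbedcce  e
    6  bedccebd$acbcabccc  c
    7  cabcccbedccebd$acb  b
    8  cbcabcccbedccebd$a  a
    9  cbedccebd$acbcabcc  c
   10  ccbedccebd$acbcabc  c
   11  cccbedccebd$acbcab  b
   12  ccebd$acbcabcccbed  d
   13  cebd$acbcabcccbedc  c
   14  d$acbcabcccbedcceb  b
   15  dccebd$acbcabcccbe  e
   16  ebd$acbcabcccbedcc  c
   17  edccebd$acbcabcccb  b

dc$caecbaccbdcbecb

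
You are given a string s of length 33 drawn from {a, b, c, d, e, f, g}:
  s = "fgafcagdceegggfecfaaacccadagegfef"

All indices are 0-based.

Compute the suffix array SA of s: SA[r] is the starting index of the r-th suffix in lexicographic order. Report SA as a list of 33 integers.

rank→(start, suffix):
  0 → (18, 'aaacccadagegfef')
  1 → (19, 'aacccadagegfef')
  2 → (20, 'acccadagegfef')
  3 → (24, 'adagegfef')
  4 → (2, 'afcagdceegggfecfaaacccadagegfef')
  5 → (5, 'agdceegggfecfaaacccadagegfef')
  6 → (26, 'agegfef')
  7 → (23, 'cadagegfef')
  8 → (4, 'cagdceegggfecfaaacccadagegfef')
  9 → (22, 'ccadagegfef')
  10 → (21, 'cccadagegfef')
  11 → (8, 'ceegggfecfaaacccadagegfef')
  12 → (16, 'cfaaacccadagegfef')
  13 → (25, 'dagegfef')
  14 → (7, 'dceegggfecfaaacccadagegfef')
  15 → (15, 'ecfaaacccadagegfef')
  16 → (9, 'eegggfecfaaacccadagegfef')
  17 → (31, 'ef')
  18 → (28, 'egfef')
  19 → (10, 'egggfecfaaacccadagegfef')
  20 → (32, 'f')
  21 → (17, 'faaacccadagegfef')
  22 → (3, 'fcagdceegggfecfaaacccadagegfef')
  23 → (14, 'fecfaaacccadagegfef')
  24 → (30, 'fef')
  25 → (0, 'fgafcagdceegggfecfaaacccadagegfef')
  26 → (1, 'gafcagdceegggfecfaaacccadagegfef')
  27 → (6, 'gdceegggfecfaaacccadagegfef')
  28 → (27, 'gegfef')
  29 → (13, 'gfecfaaacccadagegfef')
  30 → (29, 'gfef')
  31 → (12, 'ggfecfaaacccadagegfef')
  32 → (11, 'gggfecfaaacccadagegfef')

[18, 19, 20, 24, 2, 5, 26, 23, 4, 22, 21, 8, 16, 25, 7, 15, 9, 31, 28, 10, 32, 17, 3, 14, 30, 0, 1, 6, 27, 13, 29, 12, 11]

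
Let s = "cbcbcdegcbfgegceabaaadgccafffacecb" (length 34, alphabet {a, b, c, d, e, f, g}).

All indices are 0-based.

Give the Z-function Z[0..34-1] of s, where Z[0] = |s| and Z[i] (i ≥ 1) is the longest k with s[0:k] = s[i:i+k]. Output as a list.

Z[0]=34
i=1: fresh scan; Z[1]=0
i=2: fresh scan; Z[2]=3 grow→box=[2,5)
i=3: min(r-i=2, Z[1]=0)=0; Z[3]=0
i=4: min(r-i=1, Z[2]=3)=1; Z[4]=1
i=5: fresh scan; Z[5]=0
i=6: fresh scan; Z[6]=0
i=7: fresh scan; Z[7]=0
i=8: fresh scan; Z[8]=2 grow→box=[8,10)
i=9: min(r-i=1, Z[1]=0)=0; Z[9]=0
i=10: fresh scan; Z[10]=0
i=11: fresh scan; Z[11]=0
i=12: fresh scan; Z[12]=0
i=13: fresh scan; Z[13]=0
i=14: fresh scan; Z[14]=1 grow→box=[14,15)
i=15: fresh scan; Z[15]=0
i=16: fresh scan; Z[16]=0
i=17: fresh scan; Z[17]=0
i=18: fresh scan; Z[18]=0
i=19: fresh scan; Z[19]=0
i=20: fresh scan; Z[20]=0
i=21: fresh scan; Z[21]=0
i=22: fresh scan; Z[22]=0
i=23: fresh scan; Z[23]=1 grow→box=[23,24)
i=24: fresh scan; Z[24]=1 grow→box=[24,25)
i=25: fresh scan; Z[25]=0
i=26: fresh scan; Z[26]=0
i=27: fresh scan; Z[27]=0
i=28: fresh scan; Z[28]=0
i=29: fresh scan; Z[29]=0
i=30: fresh scan; Z[30]=1 grow→box=[30,31)
i=31: fresh scan; Z[31]=0
i=32: fresh scan; Z[32]=2 grow→box=[32,34)
i=33: min(r-i=1, Z[1]=0)=0; Z[33]=0

[34, 0, 3, 0, 1, 0, 0, 0, 2, 0, 0, 0, 0, 0, 1, 0, 0, 0, 0, 0, 0, 0, 0, 1, 1, 0, 0, 0, 0, 0, 1, 0, 2, 0]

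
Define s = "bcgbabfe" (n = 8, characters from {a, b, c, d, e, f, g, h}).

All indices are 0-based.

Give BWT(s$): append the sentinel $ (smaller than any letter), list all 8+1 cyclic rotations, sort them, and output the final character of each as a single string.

ebg$abfbc

rank  rotation   last
    0  $bcgbabfe  e
    1  abfe$bcgb  b
    2  babfe$bcg  g
    3  bcgbabfe$  $
    4  bfe$bcgba  a
    5  cgbabfe$b  b
    6  e$bcgbabf  f
    7  fe$bcgbab  b
    8  gbabfe$bc  c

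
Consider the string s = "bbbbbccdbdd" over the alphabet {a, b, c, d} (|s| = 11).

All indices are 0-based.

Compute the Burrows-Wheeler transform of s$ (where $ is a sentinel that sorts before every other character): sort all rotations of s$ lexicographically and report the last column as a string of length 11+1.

rank  rotation      last
    0  $bbbbbccdbdd  d
    1  bbbbbccdbdd$  $
    2  bbbbccdbdd$b  b
    3  bbbccdbdd$bb  b
    4  bbccdbdd$bbb  b
    5  bccdbdd$bbbb  b
    6  bdd$bbbbbccd  d
    7  ccdbdd$bbbbb  b
    8  cdbdd$bbbbbc  c
    9  d$bbbbbccdbd  d
   10  dbdd$bbbbbcc  c
   11  dd$bbbbbccdb  b

d$bbbbdbcdcb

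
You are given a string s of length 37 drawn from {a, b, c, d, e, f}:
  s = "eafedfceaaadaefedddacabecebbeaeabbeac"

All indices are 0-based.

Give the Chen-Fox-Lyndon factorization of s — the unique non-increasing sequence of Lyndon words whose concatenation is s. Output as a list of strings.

["e", "afedfce", "aaadaefedddacabecebbeaeabbeac"]

emit factor 1: 'e' (i=0, period=1)
emit factor 2: 'afedfce' (i=1, period=7)
emit factor 3: 'aaadaefedddacabecebbeaeabbeac' (i=8, period=29)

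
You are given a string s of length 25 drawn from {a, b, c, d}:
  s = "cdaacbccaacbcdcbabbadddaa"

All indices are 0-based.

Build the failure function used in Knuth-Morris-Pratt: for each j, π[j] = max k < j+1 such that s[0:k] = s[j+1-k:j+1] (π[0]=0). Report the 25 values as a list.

π[0] = 0
j=1 s[j]='d': π[1]=0 (border '')
j=2 s[j]='a': π[2]=0 (border '')
j=3 s[j]='a': π[3]=0 (border '')
j=4 s[j]='c': π[4]=1 (border 'c')
j=5 s[j]='b': k: 1→0; π[5]=0 (border '')
j=6 s[j]='c': π[6]=1 (border 'c')
j=7 s[j]='c': k: 1→0; π[7]=1 (border 'c')
j=8 s[j]='a': k: 1→0; π[8]=0 (border '')
j=9 s[j]='a': π[9]=0 (border '')
j=10 s[j]='c': π[10]=1 (border 'c')
j=11 s[j]='b': k: 1→0; π[11]=0 (border '')
j=12 s[j]='c': π[12]=1 (border 'c')
j=13 s[j]='d': π[13]=2 (border 'cd')
j=14 s[j]='c': k: 2→0; π[14]=1 (border 'c')
j=15 s[j]='b': k: 1→0; π[15]=0 (border '')
j=16 s[j]='a': π[16]=0 (border '')
j=17 s[j]='b': π[17]=0 (border '')
j=18 s[j]='b': π[18]=0 (border '')
j=19 s[j]='a': π[19]=0 (border '')
j=20 s[j]='d': π[20]=0 (border '')
j=21 s[j]='d': π[21]=0 (border '')
j=22 s[j]='d': π[22]=0 (border '')
j=23 s[j]='a': π[23]=0 (border '')
j=24 s[j]='a': π[24]=0 (border '')

[0, 0, 0, 0, 1, 0, 1, 1, 0, 0, 1, 0, 1, 2, 1, 0, 0, 0, 0, 0, 0, 0, 0, 0, 0]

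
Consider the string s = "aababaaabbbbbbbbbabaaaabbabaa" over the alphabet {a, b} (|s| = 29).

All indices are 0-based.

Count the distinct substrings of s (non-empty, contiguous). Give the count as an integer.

sorted suffixes:
  #0 SA[0]=28  'a'
  #1 SA[1]=27  'aa'
  #2 SA[2]=19  'aaaabbabaa'
  #3 SA[3]=20  'aaabbabaa'
  #4 SA[4]=5  'aaabbbbbbbbbabaaaabbabaa'
  #5 SA[5]=0  'aababaaabbbbbbbbbabaaaabbabaa'
  #6 SA[6]=21  'aabbabaa'
  #7 SA[7]=6  'aabbbbbbbbbabaaaabbabaa'
  #8 SA[8]=25  'abaa'
  #9 SA[9]=17  'abaaaabbabaa'
  #10 SA[10]=3  'abaaabbbbbbbbbabaaaabbabaa'
  #11 SA[11]=1  'ababaaabbbbbbbbbabaaaabbabaa'
  #12 SA[12]=22  'abbabaa'
  #13 SA[13]=7  'abbbbbbbbbabaaaabbabaa'
  #14 SA[14]=26  'baa'
  #15 SA[15]=18  'baaaabbabaa'
  #16 SA[16]=4  'baaabbbbbbbbbabaaaabbabaa'
  #17 SA[17]=24  'babaa'
  #18 SA[18]=16  'babaaaabbabaa'
  #19 SA[19]=2  'babaaabbbbbbbbbabaaaabbabaa'
  #20 SA[20]=23  'bbabaa'
  #21 SA[21]=15  'bbabaaaabbabaa'
  #22 SA[22]=14  'bbbabaaaabbabaa'
  #23 SA[23]=13  'bbbbabaaaabbabaa'
  #24 SA[24]=12  'bbbbbabaaaabbabaa'
  #25 SA[25]=11  'bbbbbbabaaaabbabaa'
  #26 SA[26]=10  'bbbbbbbabaaaabbabaa'
  #27 SA[27]=9  'bbbbbbbbabaaaabbabaa'
  #28 SA[28]=8  'bbbbbbbbbabaaaabbabaa'

SA = [28, 27, 19, 20, 5, 0, 21, 6, 25, 17, 3, 1, 22, 7, 26, 18, 4, 24, 16, 2, 23, 15, 14, 13, 12, 11, 10, 9, 8]
rank  pair      lcp
   1  s[28:],s[27:]  1  'a'
   2  s[27:],s[19:]  2  'aa'
   3  s[19:],s[20:]  3  'aaa'
   4  s[20:],s[5:]  5  'aaabb'
   5  s[5:],s[0:]  2  'aa'
   6  s[0:],s[21:]  3  'aab'
   7  s[21:],s[6:]  4  'aabb'
   8  s[6:],s[25:]  1  'a'
   9  s[25:],s[17:]  4  'abaa'
  10  s[17:],s[3:]  5  'abaaa'
  11  s[3:],s[1:]  3  'aba'
  12  s[1:],s[22:]  2  'ab'
  13  s[22:],s[7:]  3  'abb'
  14  s[7:],s[26:]  0  ''
  15  s[26:],s[18:]  3  'baa'
  16  s[18:],s[4:]  4  'baaa'
  17  s[4:],s[24:]  2  'ba'
  18  s[24:],s[16:]  5  'babaa'
  19  s[16:],s[2:]  6  'babaaa'
  20  s[2:],s[23:]  1  'b'
  21  s[23:],s[15:]  6  'bbabaa'
  22  s[15:],s[14:]  2  'bb'
  23  s[14:],s[13:]  3  'bbb'
  24  s[13:],s[12:]  4  'bbbb'
  25  s[12:],s[11:]  5  'bbbbb'
  26  s[11:],s[10:]  6  'bbbbbb'
  27  s[10:],s[9:]  7  'bbbbbbb'
  28  s[9:],s[8:]  8  'bbbbbbbb'

n(n+1)/2 = 29·30/2 = 435
Σ LCP = 0 + 1 + 2 + 3 + 5 + 2 + 3 + 4 + 1 + 4 + 5 + 3 + 2 + 3 + 0 + 3 + 4 + 2 + 5 + 6 + 1 + 6 + 2 + 3 + 4 + 5 + 6 + 7 + 8 = 100
distinct = 435 − 100 = 335

335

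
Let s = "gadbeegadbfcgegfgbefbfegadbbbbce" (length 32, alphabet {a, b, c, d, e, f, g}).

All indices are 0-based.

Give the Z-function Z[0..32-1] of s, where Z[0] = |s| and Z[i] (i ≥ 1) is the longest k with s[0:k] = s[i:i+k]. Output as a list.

[32, 0, 0, 0, 0, 0, 4, 0, 0, 0, 0, 0, 1, 0, 1, 0, 1, 0, 0, 0, 0, 0, 0, 4, 0, 0, 0, 0, 0, 0, 0, 0]

Z[0]=32
i=1: fresh scan; Z[1]=0
i=2: fresh scan; Z[2]=0
i=3: fresh scan; Z[3]=0
i=4: fresh scan; Z[4]=0
i=5: fresh scan; Z[5]=0
i=6: fresh scan; Z[6]=4 extend→box=[6,10)
i=7: min(r-i=3, Z[1]=0)=0; Z[7]=0
i=8: min(r-i=2, Z[2]=0)=0; Z[8]=0
i=9: min(r-i=1, Z[3]=0)=0; Z[9]=0
i=10: fresh scan; Z[10]=0
i=11: fresh scan; Z[11]=0
i=12: fresh scan; Z[12]=1 extend→box=[12,13)
i=13: fresh scan; Z[13]=0
i=14: fresh scan; Z[14]=1 extend→box=[14,15)
i=15: fresh scan; Z[15]=0
i=16: fresh scan; Z[16]=1 extend→box=[16,17)
i=17: fresh scan; Z[17]=0
i=18: fresh scan; Z[18]=0
i=19: fresh scan; Z[19]=0
i=20: fresh scan; Z[20]=0
i=21: fresh scan; Z[21]=0
i=22: fresh scan; Z[22]=0
i=23: fresh scan; Z[23]=4 extend→box=[23,27)
i=24: min(r-i=3, Z[1]=0)=0; Z[24]=0
i=25: min(r-i=2, Z[2]=0)=0; Z[25]=0
i=26: min(r-i=1, Z[3]=0)=0; Z[26]=0
i=27: fresh scan; Z[27]=0
i=28: fresh scan; Z[28]=0
i=29: fresh scan; Z[29]=0
i=30: fresh scan; Z[30]=0
i=31: fresh scan; Z[31]=0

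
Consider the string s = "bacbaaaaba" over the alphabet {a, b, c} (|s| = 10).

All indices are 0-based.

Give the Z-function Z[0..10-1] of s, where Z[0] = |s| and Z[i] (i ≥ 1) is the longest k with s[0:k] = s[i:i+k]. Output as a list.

Z[0]=10
i=1: outside box; Z[1]=0
i=2: outside box; Z[2]=0
i=3: outside box; Z[3]=2 extend→box=[3,5)
i=4: min(r-i=1, Z[1]=0)=0; Z[4]=0
i=5: outside box; Z[5]=0
i=6: outside box; Z[6]=0
i=7: outside box; Z[7]=0
i=8: outside box; Z[8]=2 extend→box=[8,10)
i=9: min(r-i=1, Z[1]=0)=0; Z[9]=0

[10, 0, 0, 2, 0, 0, 0, 0, 2, 0]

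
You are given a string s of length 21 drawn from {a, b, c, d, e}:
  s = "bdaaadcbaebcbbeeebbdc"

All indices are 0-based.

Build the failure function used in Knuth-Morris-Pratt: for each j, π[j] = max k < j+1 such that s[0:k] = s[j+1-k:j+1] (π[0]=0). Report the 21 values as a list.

π[0] = 0
j=1 s[j]='d': π[1]=0 (border '')
j=2 s[j]='a': π[2]=0 (border '')
j=3 s[j]='a': π[3]=0 (border '')
j=4 s[j]='a': π[4]=0 (border '')
j=5 s[j]='d': π[5]=0 (border '')
j=6 s[j]='c': π[6]=0 (border '')
j=7 s[j]='b': π[7]=1 (border 'b')
j=8 s[j]='a': k: 1→0; π[8]=0 (border '')
j=9 s[j]='e': π[9]=0 (border '')
j=10 s[j]='b': π[10]=1 (border 'b')
j=11 s[j]='c': k: 1→0; π[11]=0 (border '')
j=12 s[j]='b': π[12]=1 (border 'b')
j=13 s[j]='b': k: 1→0; π[13]=1 (border 'b')
j=14 s[j]='e': k: 1→0; π[14]=0 (border '')
j=15 s[j]='e': π[15]=0 (border '')
j=16 s[j]='e': π[16]=0 (border '')
j=17 s[j]='b': π[17]=1 (border 'b')
j=18 s[j]='b': k: 1→0; π[18]=1 (border 'b')
j=19 s[j]='d': π[19]=2 (border 'bd')
j=20 s[j]='c': k: 2→0; π[20]=0 (border '')

[0, 0, 0, 0, 0, 0, 0, 1, 0, 0, 1, 0, 1, 1, 0, 0, 0, 1, 1, 2, 0]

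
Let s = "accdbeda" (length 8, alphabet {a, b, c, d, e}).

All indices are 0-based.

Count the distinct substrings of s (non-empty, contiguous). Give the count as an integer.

rank→(start, suffix):
  0 → (7, 'a')
  1 → (0, 'accdbeda')
  2 → (4, 'beda')
  3 → (1, 'ccdbeda')
  4 → (2, 'cdbeda')
  5 → (6, 'da')
  6 → (3, 'dbeda')
  7 → (5, 'eda')

SA = [7, 0, 4, 1, 2, 6, 3, 5]
i: (SA[i-1],SA[i]) lcp shared
  1: (7,0) 1 'a'
  2: (0,4) 0 ''
  3: (4,1) 0 ''
  4: (1,2) 1 'c'
  5: (2,6) 0 ''
  6: (6,3) 1 'd'
  7: (3,5) 0 ''

n(n+1)/2 = 8·9/2 = 36
Σ LCP = 0 + 1 + 0 + 0 + 1 + 0 + 1 + 0 = 3
distinct = 36 − 3 = 33

33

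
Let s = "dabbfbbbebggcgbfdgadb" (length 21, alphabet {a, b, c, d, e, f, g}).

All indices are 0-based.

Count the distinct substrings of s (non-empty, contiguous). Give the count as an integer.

sorted suffixes:
  #0 SA[0]=1  'abbfbbbebggcgbfdgadb'
  #1 SA[1]=18  'adb'
  #2 SA[2]=20  'b'
  #3 SA[3]=5  'bbbebggcgbfdgadb'
  #4 SA[4]=6  'bbebggcgbfdgadb'
  #5 SA[5]=2  'bbfbbbebggcgbfdgadb'
  #6 SA[6]=7  'bebggcgbfdgadb'
  #7 SA[7]=3  'bfbbbebggcgbfdgadb'
  #8 SA[8]=14  'bfdgadb'
  #9 SA[9]=9  'bggcgbfdgadb'
  #10 SA[10]=12  'cgbfdgadb'
  #11 SA[11]=0  'dabbfbbbebggcgbfdgadb'
  #12 SA[12]=19  'db'
  #13 SA[13]=16  'dgadb'
  #14 SA[14]=8  'ebggcgbfdgadb'
  #15 SA[15]=4  'fbbbebggcgbfdgadb'
  #16 SA[16]=15  'fdgadb'
  #17 SA[17]=17  'gadb'
  #18 SA[18]=13  'gbfdgadb'
  #19 SA[19]=11  'gcgbfdgadb'
  #20 SA[20]=10  'ggcgbfdgadb'

SA = [1, 18, 20, 5, 6, 2, 7, 3, 14, 9, 12, 0, 19, 16, 8, 4, 15, 17, 13, 11, 10]
[i] adj suffixes → lcp
  [1] 1/18 → 1 ('a')
  [2] 18/20 → 0 ('')
  [3] 20/5 → 1 ('b')
  [4] 5/6 → 2 ('bb')
  [5] 6/2 → 2 ('bb')
  [6] 2/7 → 1 ('b')
  [7] 7/3 → 1 ('b')
  [8] 3/14 → 2 ('bf')
  [9] 14/9 → 1 ('b')
  [10] 9/12 → 0 ('')
  [11] 12/0 → 0 ('')
  [12] 0/19 → 1 ('d')
  [13] 19/16 → 1 ('d')
  [14] 16/8 → 0 ('')
  [15] 8/4 → 0 ('')
  [16] 4/15 → 1 ('f')
  [17] 15/17 → 0 ('')
  [18] 17/13 → 1 ('g')
  [19] 13/11 → 1 ('g')
  [20] 11/10 → 1 ('g')

n(n+1)/2 = 21·22/2 = 231
Σ LCP = 0 + 1 + 0 + 1 + 2 + 2 + 1 + 1 + 2 + 1 + 0 + 0 + 1 + 1 + 0 + 0 + 1 + 0 + 1 + 1 + 1 = 17
distinct = 231 − 17 = 214

214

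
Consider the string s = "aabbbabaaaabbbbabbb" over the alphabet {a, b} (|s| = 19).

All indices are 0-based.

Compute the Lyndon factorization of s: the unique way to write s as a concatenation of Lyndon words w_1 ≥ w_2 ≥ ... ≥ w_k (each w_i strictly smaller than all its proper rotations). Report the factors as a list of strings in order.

["aabbbab", "aaaabbbbabbb"]

emit factor 1: 'aabbbab' (i=0, period=7)
emit factor 2: 'aaaabbbbabbb' (i=7, period=12)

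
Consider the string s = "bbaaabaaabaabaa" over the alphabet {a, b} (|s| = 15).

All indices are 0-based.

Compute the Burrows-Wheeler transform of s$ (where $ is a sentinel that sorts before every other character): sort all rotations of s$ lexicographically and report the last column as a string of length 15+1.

rank  rotation          last
    0  $bbaaabaaabaabaa  a
    1  a$bbaaabaaabaaba  a
    2  aa$bbaaabaaabaab  b
    3  aaabaaabaabaa$bb  b
    4  aaabaabaa$bbaaab  b
    5  aabaa$bbaaabaaab  b
    6  aabaaabaabaa$bba  a
    7  aabaabaa$bbaaaba  a
    8  abaa$bbaaabaaaba  a
    9  abaaabaabaa$bbaa  a
   10  abaabaa$bbaaabaa  a
   11  baa$bbaaabaaabaa  a
   12  baaabaaabaabaa$b  b
   13  baaabaabaa$bbaaa  a
   14  baabaa$bbaaabaaa  a
   15  bbaaabaaabaabaa$  $

aabbbbaaaaaabaa$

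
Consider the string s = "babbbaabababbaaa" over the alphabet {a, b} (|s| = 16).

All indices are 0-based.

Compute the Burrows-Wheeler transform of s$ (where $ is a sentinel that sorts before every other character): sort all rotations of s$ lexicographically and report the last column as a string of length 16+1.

rank  rotation           last
    0  $babbbaabababbaaa  a
    1  a$babbbaabababbaa  a
    2  aa$babbbaabababba  a
    3  aaa$babbbaabababb  b
    4  aabababbaaa$babbb  b
    5  abababbaaa$babbba  a
    6  ababbaaa$babbbaab  b
    7  abbaaa$babbbaabab  b
    8  abbbaabababbaaa$b  b
    9  baaa$babbbaababab  b
   10  baabababbaaa$babb  b
   11  bababbaaa$babbbaa  a
   12  babbaaa$babbbaaba  a
   13  babbbaabababbaaa$  $
   14  bbaaa$babbbaababa  a
   15  bbaabababbaaa$bab  b
   16  bbbaabababbaaa$ba  a

aaabbabbbbbaa$aba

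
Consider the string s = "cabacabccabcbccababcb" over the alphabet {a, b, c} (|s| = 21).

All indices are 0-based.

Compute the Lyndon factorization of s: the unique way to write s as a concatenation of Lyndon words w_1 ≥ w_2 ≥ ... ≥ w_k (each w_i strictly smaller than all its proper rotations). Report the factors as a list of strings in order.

["c", "abacabccabcbcc", "ababcb"]

emit factor 1: 'c' (i=0, period=1)
emit factor 2: 'abacabccabcbcc' (i=1, period=14)
emit factor 3: 'ababcb' (i=15, period=6)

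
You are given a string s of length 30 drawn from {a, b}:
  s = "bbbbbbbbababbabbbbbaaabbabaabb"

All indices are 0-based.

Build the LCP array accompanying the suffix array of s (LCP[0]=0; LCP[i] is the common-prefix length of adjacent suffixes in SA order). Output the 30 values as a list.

[0, 2, 4, 1, 3, 2, 3, 5, 3, 0, 1, 3, 2, 4, 3, 4, 1, 2, 3, 5, 4, 2, 4, 3, 5, 4, 6, 5, 6, 7]

rank | idx | suffix
   0 |  19 | aaabbabaabb
   1 |  26 | aabb
   2 |  20 | aabbabaabb
   3 |  24 | abaabb
   4 |   8 | ababbabbbbbaaabbabaabb
   5 |  27 | abb
   6 |  21 | abbabaabb
   7 |  10 | abbabbbbbaaabbabaabb
   8 |  13 | abbbbbaaabbabaabb
   9 |  29 | b
  10 |  18 | baaabbabaabb
  11 |  25 | baabb
  12 |  23 | babaabb
  13 |   7 | bababbabbbbbaaabbabaabb
  14 |   9 | babbabbbbbaaabbabaabb
  15 |  12 | babbbbbaaabbabaabb
  16 |  28 | bb
  17 |  17 | bbaaabbabaabb
  18 |  22 | bbabaabb
  19 |   6 | bbababbabbbbbaaabbabaabb
  20 |  11 | bbabbbbbaaabbabaabb
  21 |  16 | bbbaaabbabaabb
  22 |   5 | bbbababbabbbbbaaabbabaabb
  23 |  15 | bbbbaaabbabaabb
  24 |   4 | bbbbababbabbbbbaaabbabaabb
  25 |  14 | bbbbbaaabbabaabb
  26 |   3 | bbbbbababbabbbbbaaabbabaabb
  27 |   2 | bbbbbbababbabbbbbaaabbabaabb
  28 |   1 | bbbbbbbababbabbbbbaaabbabaabb
  29 |   0 | bbbbbbbbababbabbbbbaaabbabaabb

SA = [19, 26, 20, 24, 8, 27, 21, 10, 13, 29, 18, 25, 23, 7, 9, 12, 28, 17, 22, 6, 11, 16, 5, 15, 4, 14, 3, 2, 1, 0]
[i] adj suffixes → lcp
  [1] 19/26 → 2 ('aa')
  [2] 26/20 → 4 ('aabb')
  [3] 20/24 → 1 ('a')
  [4] 24/8 → 3 ('aba')
  [5] 8/27 → 2 ('ab')
  [6] 27/21 → 3 ('abb')
  [7] 21/10 → 5 ('abbab')
  [8] 10/13 → 3 ('abb')
  [9] 13/29 → 0 ('')
  [10] 29/18 → 1 ('b')
  [11] 18/25 → 3 ('baa')
  [12] 25/23 → 2 ('ba')
  [13] 23/7 → 4 ('baba')
  [14] 7/9 → 3 ('bab')
  [15] 9/12 → 4 ('babb')
  [16] 12/28 → 1 ('b')
  [17] 28/17 → 2 ('bb')
  [18] 17/22 → 3 ('bba')
  [19] 22/6 → 5 ('bbaba')
  [20] 6/11 → 4 ('bbab')
  [21] 11/16 → 2 ('bb')
  [22] 16/5 → 4 ('bbba')
  [23] 5/15 → 3 ('bbb')
  [24] 15/4 → 5 ('bbbba')
  [25] 4/14 → 4 ('bbbb')
  [26] 14/3 → 6 ('bbbbba')
  [27] 3/2 → 5 ('bbbbb')
  [28] 2/1 → 6 ('bbbbbb')
  [29] 1/0 → 7 ('bbbbbbb')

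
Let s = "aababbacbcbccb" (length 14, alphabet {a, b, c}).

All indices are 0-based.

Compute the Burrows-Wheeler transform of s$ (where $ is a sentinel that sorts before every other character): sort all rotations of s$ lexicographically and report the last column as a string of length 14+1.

b$abbcabacccabb

rank  rotation         last
    0  $aababbacbcbccb  b
    1  aababbacbcbccb$  $
    2  ababbacbcbccb$a  a
    3  abbacbcbccb$aab  b
    4  acbcbccb$aababb  b
    5  b$aababbacbcbcc  c
    6  babbacbcbccb$aa  a
    7  bacbcbccb$aabab  b
    8  bbacbcbccb$aaba  a
    9  bcbccb$aababbac  c
   10  bccb$aababbacbc  c
   11  cb$aababbacbcbc  c
   12  cbcbccb$aababba  a
   13  cbccb$aababbacb  b
   14  ccb$aababbacbcb  b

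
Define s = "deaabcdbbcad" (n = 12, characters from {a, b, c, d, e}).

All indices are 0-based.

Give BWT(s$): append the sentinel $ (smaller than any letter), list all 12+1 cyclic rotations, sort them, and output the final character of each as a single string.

rank  rotation       last
    0  $deaabcdbbcad  d
    1  aabcdbbcad$de  e
    2  abcdbbcad$dea  a
    3  ad$deaabcdbbc  c
    4  bbcad$deaabcd  d
    5  bcad$deaabcdb  b
    6  bcdbbcad$deaa  a
    7  cad$deaabcdbb  b
    8  cdbbcad$deaab  b
    9  d$deaabcdbbca  a
   10  dbbcad$deaabc  c
   11  deaabcdbbcad$  $
   12  eaabcdbbcad$d  d

deacdbabbac$d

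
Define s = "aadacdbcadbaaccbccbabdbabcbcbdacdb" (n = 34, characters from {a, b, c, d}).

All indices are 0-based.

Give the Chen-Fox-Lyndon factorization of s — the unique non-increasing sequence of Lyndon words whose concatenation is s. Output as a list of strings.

["aadacdbcadb", "aaccbccbabdbabcbcbdacdb"]

emit factor 1: 'aadacdbcadb' (i=0, period=11)
emit factor 2: 'aaccbccbabdbabcbcbdacdb' (i=11, period=23)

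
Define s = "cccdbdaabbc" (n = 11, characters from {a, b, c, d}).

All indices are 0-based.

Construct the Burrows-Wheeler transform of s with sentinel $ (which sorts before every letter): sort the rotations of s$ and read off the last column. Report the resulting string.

rank  rotation      last
    0  $cccdbdaabbc  c
    1  aabbc$cccdbd  d
    2  abbc$cccdbda  a
    3  bbc$cccdbdaa  a
    4  bc$cccdbdaab  b
    5  bdaabbc$cccd  d
    6  c$cccdbdaabb  b
    7  cccdbdaabbc$  $
    8  ccdbdaabbc$c  c
    9  cdbdaabbc$cc  c
   10  daabbc$cccdb  b
   11  dbdaabbc$ccc  c

cdaabdb$ccbc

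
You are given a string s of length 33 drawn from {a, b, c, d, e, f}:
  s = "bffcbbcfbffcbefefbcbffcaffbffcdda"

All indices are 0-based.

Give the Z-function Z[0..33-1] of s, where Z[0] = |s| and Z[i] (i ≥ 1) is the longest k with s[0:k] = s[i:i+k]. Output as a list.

Z[0]=33
i=1: i≥r, start 0; Z[1]=0
i=2: i≥r, start 0; Z[2]=0
i=3: i≥r, start 0; Z[3]=0
i=4: i≥r, start 0; Z[4]=1 grow→box=[4,5)
i=5: i≥r, start 0; Z[5]=1 grow→box=[5,6)
i=6: i≥r, start 0; Z[6]=0
i=7: i≥r, start 0; Z[7]=0
i=8: i≥r, start 0; Z[8]=5 grow→box=[8,13)
i=9: min(r-i=4, Z[1]=0)=0; Z[9]=0
i=10: min(r-i=3, Z[2]=0)=0; Z[10]=0
i=11: min(r-i=2, Z[3]=0)=0; Z[11]=0
i=12: min(r-i=1, Z[4]=1)=1; Z[12]=1
i=13: i≥r, start 0; Z[13]=0
i=14: i≥r, start 0; Z[14]=0
i=15: i≥r, start 0; Z[15]=0
i=16: i≥r, start 0; Z[16]=0
i=17: i≥r, start 0; Z[17]=1 grow→box=[17,18)
i=18: i≥r, start 0; Z[18]=0
i=19: i≥r, start 0; Z[19]=4 grow→box=[19,23)
i=20: min(r-i=3, Z[1]=0)=0; Z[20]=0
i=21: min(r-i=2, Z[2]=0)=0; Z[21]=0
i=22: min(r-i=1, Z[3]=0)=0; Z[22]=0
i=23: i≥r, start 0; Z[23]=0
i=24: i≥r, start 0; Z[24]=0
i=25: i≥r, start 0; Z[25]=0
i=26: i≥r, start 0; Z[26]=4 grow→box=[26,30)
i=27: min(r-i=3, Z[1]=0)=0; Z[27]=0
i=28: min(r-i=2, Z[2]=0)=0; Z[28]=0
i=29: min(r-i=1, Z[3]=0)=0; Z[29]=0
i=30: i≥r, start 0; Z[30]=0
i=31: i≥r, start 0; Z[31]=0
i=32: i≥r, start 0; Z[32]=0

[33, 0, 0, 0, 1, 1, 0, 0, 5, 0, 0, 0, 1, 0, 0, 0, 0, 1, 0, 4, 0, 0, 0, 0, 0, 0, 4, 0, 0, 0, 0, 0, 0]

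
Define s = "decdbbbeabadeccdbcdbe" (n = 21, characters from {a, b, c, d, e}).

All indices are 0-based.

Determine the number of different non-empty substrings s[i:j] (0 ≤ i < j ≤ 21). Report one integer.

204

rank→(start, suffix):
  0 → (8, 'abadeccdbcdbe')
  1 → (10, 'adeccdbcdbe')
  2 → (9, 'badeccdbcdbe')
  3 → (4, 'bbbeabadeccdbcdbe')
  4 → (5, 'bbeabadeccdbcdbe')
  5 → (16, 'bcdbe')
  6 → (19, 'be')
  7 → (6, 'beabadeccdbcdbe')
  8 → (13, 'ccdbcdbe')
  9 → (2, 'cdbbbeabadeccdbcdbe')
  10 → (14, 'cdbcdbe')
  11 → (17, 'cdbe')
  12 → (3, 'dbbbeabadeccdbcdbe')
  13 → (15, 'dbcdbe')
  14 → (18, 'dbe')
  15 → (11, 'deccdbcdbe')
  16 → (0, 'decdbbbeabadeccdbcdbe')
  17 → (20, 'e')
  18 → (7, 'eabadeccdbcdbe')
  19 → (12, 'eccdbcdbe')
  20 → (1, 'ecdbbbeabadeccdbcdbe')

SA = [8, 10, 9, 4, 5, 16, 19, 6, 13, 2, 14, 17, 3, 15, 18, 11, 0, 20, 7, 12, 1]
[i] adj suffixes → lcp
  [1] 8/10 → 1 ('a')
  [2] 10/9 → 0 ('')
  [3] 9/4 → 1 ('b')
  [4] 4/5 → 2 ('bb')
  [5] 5/16 → 1 ('b')
  [6] 16/19 → 1 ('b')
  [7] 19/6 → 2 ('be')
  [8] 6/13 → 0 ('')
  [9] 13/2 → 1 ('c')
  [10] 2/14 → 3 ('cdb')
  [11] 14/17 → 3 ('cdb')
  [12] 17/3 → 0 ('')
  [13] 3/15 → 2 ('db')
  [14] 15/18 → 2 ('db')
  [15] 18/11 → 1 ('d')
  [16] 11/0 → 3 ('dec')
  [17] 0/20 → 0 ('')
  [18] 20/7 → 1 ('e')
  [19] 7/12 → 1 ('e')
  [20] 12/1 → 2 ('ec')

n(n+1)/2 = 21·22/2 = 231
Σ LCP = 0 + 1 + 0 + 1 + 2 + 1 + 1 + 2 + 0 + 1 + 3 + 3 + 0 + 2 + 2 + 1 + 3 + 0 + 1 + 1 + 2 = 27
distinct = 231 − 27 = 204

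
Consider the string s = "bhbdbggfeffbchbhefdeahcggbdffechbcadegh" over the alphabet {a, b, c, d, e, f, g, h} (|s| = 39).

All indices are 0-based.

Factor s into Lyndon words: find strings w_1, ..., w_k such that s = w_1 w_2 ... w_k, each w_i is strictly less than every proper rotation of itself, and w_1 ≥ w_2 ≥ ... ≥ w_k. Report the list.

["bh", "bdbggfeff", "bchbhefde", "ahcggbdffechbc", "adegh"]

emit factor 1: 'bh' (i=0, period=2)
emit factor 2: 'bdbggfeff' (i=2, period=9)
emit factor 3: 'bchbhefde' (i=11, period=9)
emit factor 4: 'ahcggbdffechbc' (i=20, period=14)
emit factor 5: 'adegh' (i=34, period=5)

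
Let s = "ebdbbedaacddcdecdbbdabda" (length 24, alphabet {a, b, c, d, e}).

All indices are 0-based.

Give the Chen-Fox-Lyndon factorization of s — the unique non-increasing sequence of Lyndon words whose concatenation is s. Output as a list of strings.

["e", "bd", "bbed", "aacddcdecdbbdabd", "a"]

emit factor 1: 'e' (i=0, period=1)
emit factor 2: 'bd' (i=1, period=2)
emit factor 3: 'bbed' (i=3, period=4)
emit factor 4: 'aacddcdecdbbdabd' (i=7, period=16)
emit factor 5: 'a' (i=23, period=1)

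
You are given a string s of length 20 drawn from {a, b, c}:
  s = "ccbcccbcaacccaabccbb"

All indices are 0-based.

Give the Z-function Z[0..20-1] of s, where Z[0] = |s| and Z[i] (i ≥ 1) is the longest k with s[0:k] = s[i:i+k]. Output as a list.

[20, 1, 0, 2, 4, 1, 0, 1, 0, 0, 2, 2, 1, 0, 0, 0, 3, 1, 0, 0]

Z[0]=20
i=1: i≥r, start 0; Z[1]=1 scan→box=[1,2)
i=2: i≥r, start 0; Z[2]=0
i=3: i≥r, start 0; Z[3]=2 scan→box=[3,5)
i=4: min(r-i=1, Z[1]=1)=1; Z[4]=4 scan→box=[4,8)
i=5: min(r-i=3, Z[1]=1)=1; Z[5]=1
i=6: min(r-i=2, Z[2]=0)=0; Z[6]=0
i=7: min(r-i=1, Z[3]=2)=1; Z[7]=1
i=8: i≥r, start 0; Z[8]=0
i=9: i≥r, start 0; Z[9]=0
i=10: i≥r, start 0; Z[10]=2 scan→box=[10,12)
i=11: min(r-i=1, Z[1]=1)=1; Z[11]=2 scan→box=[11,13)
i=12: min(r-i=1, Z[1]=1)=1; Z[12]=1
i=13: i≥r, start 0; Z[13]=0
i=14: i≥r, start 0; Z[14]=0
i=15: i≥r, start 0; Z[15]=0
i=16: i≥r, start 0; Z[16]=3 scan→box=[16,19)
i=17: min(r-i=2, Z[1]=1)=1; Z[17]=1
i=18: min(r-i=1, Z[2]=0)=0; Z[18]=0
i=19: i≥r, start 0; Z[19]=0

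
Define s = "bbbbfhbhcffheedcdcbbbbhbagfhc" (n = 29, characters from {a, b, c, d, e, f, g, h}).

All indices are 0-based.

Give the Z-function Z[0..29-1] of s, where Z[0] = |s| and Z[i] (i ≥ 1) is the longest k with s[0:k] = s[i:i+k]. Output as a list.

[29, 3, 2, 1, 0, 0, 1, 0, 0, 0, 0, 0, 0, 0, 0, 0, 0, 0, 4, 3, 2, 1, 0, 1, 0, 0, 0, 0, 0]

Z[0]=29
i=1: i≥r, start 0; Z[1]=3 scan→box=[1,4)
i=2: min(r-i=2, Z[1]=3)=2; Z[2]=2
i=3: min(r-i=1, Z[2]=2)=1; Z[3]=1
i=4: i≥r, start 0; Z[4]=0
i=5: i≥r, start 0; Z[5]=0
i=6: i≥r, start 0; Z[6]=1 scan→box=[6,7)
i=7: i≥r, start 0; Z[7]=0
i=8: i≥r, start 0; Z[8]=0
i=9: i≥r, start 0; Z[9]=0
i=10: i≥r, start 0; Z[10]=0
i=11: i≥r, start 0; Z[11]=0
i=12: i≥r, start 0; Z[12]=0
i=13: i≥r, start 0; Z[13]=0
i=14: i≥r, start 0; Z[14]=0
i=15: i≥r, start 0; Z[15]=0
i=16: i≥r, start 0; Z[16]=0
i=17: i≥r, start 0; Z[17]=0
i=18: i≥r, start 0; Z[18]=4 scan→box=[18,22)
i=19: min(r-i=3, Z[1]=3)=3; Z[19]=3
i=20: min(r-i=2, Z[2]=2)=2; Z[20]=2
i=21: min(r-i=1, Z[3]=1)=1; Z[21]=1
i=22: i≥r, start 0; Z[22]=0
i=23: i≥r, start 0; Z[23]=1 scan→box=[23,24)
i=24: i≥r, start 0; Z[24]=0
i=25: i≥r, start 0; Z[25]=0
i=26: i≥r, start 0; Z[26]=0
i=27: i≥r, start 0; Z[27]=0
i=28: i≥r, start 0; Z[28]=0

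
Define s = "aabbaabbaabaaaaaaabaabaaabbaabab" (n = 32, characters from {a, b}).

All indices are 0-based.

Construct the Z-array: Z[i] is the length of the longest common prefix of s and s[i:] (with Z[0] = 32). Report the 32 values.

[32, 1, 0, 0, 7, 1, 0, 0, 3, 1, 0, 2, 2, 2, 2, 2, 3, 1, 0, 3, 1, 0, 2, 7, 1, 0, 0, 3, 1, 0, 1, 0]

Z[0]=32
i=1: fresh scan; Z[1]=1 grow→box=[1,2)
i=2: fresh scan; Z[2]=0
i=3: fresh scan; Z[3]=0
i=4: fresh scan; Z[4]=7 grow→box=[4,11)
i=5: min(r-i=6, Z[1]=1)=1; Z[5]=1
i=6: min(r-i=5, Z[2]=0)=0; Z[6]=0
i=7: min(r-i=4, Z[3]=0)=0; Z[7]=0
i=8: min(r-i=3, Z[4]=7)=3; Z[8]=3
i=9: min(r-i=2, Z[5]=1)=1; Z[9]=1
i=10: min(r-i=1, Z[6]=0)=0; Z[10]=0
i=11: fresh scan; Z[11]=2 grow→box=[11,13)
i=12: min(r-i=1, Z[1]=1)=1; Z[12]=2 grow→box=[12,14)
i=13: min(r-i=1, Z[1]=1)=1; Z[13]=2 grow→box=[13,15)
i=14: min(r-i=1, Z[1]=1)=1; Z[14]=2 grow→box=[14,16)
i=15: min(r-i=1, Z[1]=1)=1; Z[15]=2 grow→box=[15,17)
i=16: min(r-i=1, Z[1]=1)=1; Z[16]=3 grow→box=[16,19)
i=17: min(r-i=2, Z[1]=1)=1; Z[17]=1
i=18: min(r-i=1, Z[2]=0)=0; Z[18]=0
i=19: fresh scan; Z[19]=3 grow→box=[19,22)
i=20: min(r-i=2, Z[1]=1)=1; Z[20]=1
i=21: min(r-i=1, Z[2]=0)=0; Z[21]=0
i=22: fresh scan; Z[22]=2 grow→box=[22,24)
i=23: min(r-i=1, Z[1]=1)=1; Z[23]=7 grow→box=[23,30)
i=24: min(r-i=6, Z[1]=1)=1; Z[24]=1
i=25: min(r-i=5, Z[2]=0)=0; Z[25]=0
i=26: min(r-i=4, Z[3]=0)=0; Z[26]=0
i=27: min(r-i=3, Z[4]=7)=3; Z[27]=3
i=28: min(r-i=2, Z[5]=1)=1; Z[28]=1
i=29: min(r-i=1, Z[6]=0)=0; Z[29]=0
i=30: fresh scan; Z[30]=1 grow→box=[30,31)
i=31: fresh scan; Z[31]=0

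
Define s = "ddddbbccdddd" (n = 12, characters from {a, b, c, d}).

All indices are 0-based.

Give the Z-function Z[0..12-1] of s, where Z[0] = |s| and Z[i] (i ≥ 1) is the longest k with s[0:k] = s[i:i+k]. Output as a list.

[12, 3, 2, 1, 0, 0, 0, 0, 4, 3, 2, 1]

Z[0]=12
i=1: outside box; Z[1]=3 extend→box=[1,4)
i=2: min(r-i=2, Z[1]=3)=2; Z[2]=2
i=3: min(r-i=1, Z[2]=2)=1; Z[3]=1
i=4: outside box; Z[4]=0
i=5: outside box; Z[5]=0
i=6: outside box; Z[6]=0
i=7: outside box; Z[7]=0
i=8: outside box; Z[8]=4 extend→box=[8,12)
i=9: min(r-i=3, Z[1]=3)=3; Z[9]=3
i=10: min(r-i=2, Z[2]=2)=2; Z[10]=2
i=11: min(r-i=1, Z[3]=1)=1; Z[11]=1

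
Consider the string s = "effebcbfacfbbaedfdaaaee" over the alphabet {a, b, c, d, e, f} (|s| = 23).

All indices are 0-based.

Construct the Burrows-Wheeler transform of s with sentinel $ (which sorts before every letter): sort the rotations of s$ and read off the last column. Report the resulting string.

rank  rotation                  last
    0  $effebcbfacfbbaedfdaaaee  e
    1  aaaee$effebcbfacfbbaedfd  d
    2  aaee$effebcbfacfbbaedfda  a
    3  acfbbaedfdaaaee$effebcbf  f
    4  aedfdaaaee$effebcbfacfbb  b
    5  aee$effebcbfacfbbaedfdaa  a
    6  baedfdaaaee$effebcbfacfb  b
    7  bbaedfdaaaee$effebcbfacf  f
    8  bcbfacfbbaedfdaaaee$effe  e
    9  bfacfbbaedfdaaaee$effebc  c
   10  cbfacfbbaedfdaaaee$effeb  b
   11  cfbbaedfdaaaee$effebcbfa  a
   12  daaaee$effebcbfacfbbaedf  f
   13  dfdaaaee$effebcbfacfbbae  e
   14  e$effebcbfacfbbaedfdaaae  e
   15  ebcbfacfbbaedfdaaaee$eff  f
   16  edfdaaaee$effebcbfacfbba  a
   17  ee$effebcbfacfbbaedfdaaa  a
   18  effebcbfacfbbaedfdaaaee$  $
   19  facfbbaedfdaaaee$effebcb  b
   20  fbbaedfdaaaee$effebcbfac  c
   21  fdaaaee$effebcbfacfbbaed  d
   22  febcbfacfbbaedfdaaaee$ef  f
   23  ffebcbfacfbbaedfdaaaee$e  e

edafbabfecbafeefaa$bcdfe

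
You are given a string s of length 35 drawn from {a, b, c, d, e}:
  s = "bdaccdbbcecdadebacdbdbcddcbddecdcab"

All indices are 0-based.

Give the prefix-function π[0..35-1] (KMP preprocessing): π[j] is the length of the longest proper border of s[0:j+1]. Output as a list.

π[0] = 0
j=1 s[j]='d': π[1]=0 (border '')
j=2 s[j]='a': π[2]=0 (border '')
j=3 s[j]='c': π[3]=0 (border '')
j=4 s[j]='c': π[4]=0 (border '')
j=5 s[j]='d': π[5]=0 (border '')
j=6 s[j]='b': π[6]=1 (border 'b')
j=7 s[j]='b': k: 1→0; π[7]=1 (border 'b')
j=8 s[j]='c': k: 1→0; π[8]=0 (border '')
j=9 s[j]='e': π[9]=0 (border '')
j=10 s[j]='c': π[10]=0 (border '')
j=11 s[j]='d': π[11]=0 (border '')
j=12 s[j]='a': π[12]=0 (border '')
j=13 s[j]='d': π[13]=0 (border '')
j=14 s[j]='e': π[14]=0 (border '')
j=15 s[j]='b': π[15]=1 (border 'b')
j=16 s[j]='a': k: 1→0; π[16]=0 (border '')
j=17 s[j]='c': π[17]=0 (border '')
j=18 s[j]='d': π[18]=0 (border '')
j=19 s[j]='b': π[19]=1 (border 'b')
j=20 s[j]='d': π[20]=2 (border 'bd')
j=21 s[j]='b': k: 2→0; π[21]=1 (border 'b')
j=22 s[j]='c': k: 1→0; π[22]=0 (border '')
j=23 s[j]='d': π[23]=0 (border '')
j=24 s[j]='d': π[24]=0 (border '')
j=25 s[j]='c': π[25]=0 (border '')
j=26 s[j]='b': π[26]=1 (border 'b')
j=27 s[j]='d': π[27]=2 (border 'bd')
j=28 s[j]='d': k: 2→0; π[28]=0 (border '')
j=29 s[j]='e': π[29]=0 (border '')
j=30 s[j]='c': π[30]=0 (border '')
j=31 s[j]='d': π[31]=0 (border '')
j=32 s[j]='c': π[32]=0 (border '')
j=33 s[j]='a': π[33]=0 (border '')
j=34 s[j]='b': π[34]=1 (border 'b')

[0, 0, 0, 0, 0, 0, 1, 1, 0, 0, 0, 0, 0, 0, 0, 1, 0, 0, 0, 1, 2, 1, 0, 0, 0, 0, 1, 2, 0, 0, 0, 0, 0, 0, 1]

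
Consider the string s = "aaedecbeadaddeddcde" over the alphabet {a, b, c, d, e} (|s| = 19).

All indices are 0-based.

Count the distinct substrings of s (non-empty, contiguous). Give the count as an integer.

171

rank→(start, suffix):
  0 → (0, 'aaedecbeadaddeddcde')
  1 → (8, 'adaddeddcde')
  2 → (10, 'addeddcde')
  3 → (1, 'aedecbeadaddeddcde')
  4 → (6, 'beadaddeddcde')
  5 → (5, 'cbeadaddeddcde')
  6 → (16, 'cde')
  7 → (9, 'daddeddcde')
  8 → (15, 'dcde')
  9 → (14, 'ddcde')
  10 → (11, 'ddeddcde')
  11 → (17, 'de')
  12 → (3, 'decbeadaddeddcde')
  13 → (12, 'deddcde')
  14 → (18, 'e')
  15 → (7, 'eadaddeddcde')
  16 → (4, 'ecbeadaddeddcde')
  17 → (13, 'eddcde')
  18 → (2, 'edecbeadaddeddcde')

SA = [0, 8, 10, 1, 6, 5, 16, 9, 15, 14, 11, 17, 3, 12, 18, 7, 4, 13, 2]
i: (SA[i-1],SA[i]) lcp shared
  1: (0,8) 1 'a'
  2: (8,10) 2 'ad'
  3: (10,1) 1 'a'
  4: (1,6) 0 ''
  5: (6,5) 0 ''
  6: (5,16) 1 'c'
  7: (16,9) 0 ''
  8: (9,15) 1 'd'
  9: (15,14) 1 'd'
  10: (14,11) 2 'dd'
  11: (11,17) 1 'd'
  12: (17,3) 2 'de'
  13: (3,12) 2 'de'
  14: (12,18) 0 ''
  15: (18,7) 1 'e'
  16: (7,4) 1 'e'
  17: (4,13) 1 'e'
  18: (13,2) 2 'ed'

n(n+1)/2 = 19·20/2 = 190
Σ LCP = 0 + 1 + 2 + 1 + 0 + 0 + 1 + 0 + 1 + 1 + 2 + 1 + 2 + 2 + 0 + 1 + 1 + 1 + 2 = 19
distinct = 190 − 19 = 171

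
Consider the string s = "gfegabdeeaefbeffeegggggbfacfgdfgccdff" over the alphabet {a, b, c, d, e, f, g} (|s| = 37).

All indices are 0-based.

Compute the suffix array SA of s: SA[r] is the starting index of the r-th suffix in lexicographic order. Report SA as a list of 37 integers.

[4, 25, 9, 5, 12, 23, 32, 33, 26, 6, 34, 29, 8, 7, 16, 10, 13, 2, 17, 36, 24, 11, 15, 1, 35, 14, 30, 27, 3, 22, 31, 28, 0, 21, 20, 19, 18]

sorted suffixes:
  #0 SA[0]=4  'abdeeaefbeffeegggggbfacfgdfgccdff'
  #1 SA[1]=25  'acfgdfgccdff'
  #2 SA[2]=9  'aefbeffeegggggbfacfgdfgccdff'
  #3 SA[3]=5  'bdeeaefbeffeegggggbfacfgdfgccdff'
  #4 SA[4]=12  'beffeegggggbfacfgdfgccdff'
  #5 SA[5]=23  'bfacfgdfgccdff'
  #6 SA[6]=32  'ccdff'
  #7 SA[7]=33  'cdff'
  #8 SA[8]=26  'cfgdfgccdff'
  #9 SA[9]=6  'deeaefbeffeegggggbfacfgdfgccdff'
  #10 SA[10]=34  'dff'
  #11 SA[11]=29  'dfgccdff'
  #12 SA[12]=8  'eaefbeffeegggggbfacfgdfgccdff'
  #13 SA[13]=7  'eeaefbeffeegggggbfacfgdfgccdff'
  #14 SA[14]=16  'eegggggbfacfgdfgccdff'
  #15 SA[15]=10  'efbeffeegggggbfacfgdfgccdff'
  #16 SA[16]=13  'effeegggggbfacfgdfgccdff'
  #17 SA[17]=2  'egabdeeaefbeffeegggggbfacfgdfgccdff'
  #18 SA[18]=17  'egggggbfacfgdfgccdff'
  #19 SA[19]=36  'f'
  #20 SA[20]=24  'facfgdfgccdff'
  #21 SA[21]=11  'fbeffeegggggbfacfgdfgccdff'
  #22 SA[22]=15  'feegggggbfacfgdfgccdff'
  #23 SA[23]=1  'fegabdeeaefbeffeegggggbfacfgdfgccdff'
  #24 SA[24]=35  'ff'
  #25 SA[25]=14  'ffeegggggbfacfgdfgccdff'
  #26 SA[26]=30  'fgccdff'
  #27 SA[27]=27  'fgdfgccdff'
  #28 SA[28]=3  'gabdeeaefbeffeegggggbfacfgdfgccdff'
  #29 SA[29]=22  'gbfacfgdfgccdff'
  #30 SA[30]=31  'gccdff'
  #31 SA[31]=28  'gdfgccdff'
  #32 SA[32]=0  'gfegabdeeaefbeffeegggggbfacfgdfgccdff'
  #33 SA[33]=21  'ggbfacfgdfgccdff'
  #34 SA[34]=20  'gggbfacfgdfgccdff'
  #35 SA[35]=19  'ggggbfacfgdfgccdff'
  #36 SA[36]=18  'gggggbfacfgdfgccdff'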